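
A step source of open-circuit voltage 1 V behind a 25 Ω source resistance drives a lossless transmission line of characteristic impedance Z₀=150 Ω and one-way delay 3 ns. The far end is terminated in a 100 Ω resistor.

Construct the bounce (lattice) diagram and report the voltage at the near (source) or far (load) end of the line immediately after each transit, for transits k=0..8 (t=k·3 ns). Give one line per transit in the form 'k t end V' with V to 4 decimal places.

0 0 source 0.8571
1 3 load 0.6857
2 6 source 0.8082
3 9 load 0.7837
4 12 source 0.8012
5 15 load 0.7977
6 18 source 0.8002
7 21 load 0.7997
8 24 source 0.8000

Γ_L=-0.200000, Γ_S=-0.714286; launch V₁=1·150/175=0.857143
k=0 src: V=0.8571
k=1 load: inc=0.857143, refl=0.857143·-0.200000=-0.1714; V=0.000000+0.857143+-0.171429=0.6857
k=2 src: inc=-0.171429, refl=-0.171429·-0.714286=0.1224; V=0.857143+-0.171429+0.122449=0.8082
k=3 load: inc=0.122449, refl=0.122449·-0.200000=-0.0245; V=0.685714+0.122449+-0.024490=0.7837
k=4 src: inc=-0.024490, refl=-0.024490·-0.714286=0.0175; V=0.808163+-0.024490+0.017493=0.8012
k=5 load: inc=0.017493, refl=0.017493·-0.200000=-0.0035; V=0.783673+0.017493+-0.003499=0.7977
k=6 src: inc=-0.003499, refl=-0.003499·-0.714286=0.0025; V=0.801166+-0.003499+0.002499=0.8002
k=7 load: inc=0.002499, refl=0.002499·-0.200000=-0.0005; V=0.797668+0.002499+-0.000500=0.7997
k=8 src: inc=-0.000500, refl=-0.000500·-0.714286=0.0004; V=0.800167+-0.000500+0.000357=0.8000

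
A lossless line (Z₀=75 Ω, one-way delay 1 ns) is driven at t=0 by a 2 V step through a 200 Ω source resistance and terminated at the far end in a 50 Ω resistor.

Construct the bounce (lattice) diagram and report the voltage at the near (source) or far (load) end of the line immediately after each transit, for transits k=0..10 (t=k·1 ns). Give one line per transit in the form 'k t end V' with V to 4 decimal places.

0 0 source 0.5455
1 1 load 0.4364
2 2 source 0.3868
3 3 load 0.3967
4 4 source 0.4012
5 5 load 0.4003
6 6 source 0.3999
7 7 load 0.4000
8 8 source 0.4000
9 9 load 0.4000
10 10 source 0.4000

Γ_L=-0.200000, Γ_S=0.454545; launch V₁=2·75/275=0.545455
k=0 src: V=0.5455
k=1 load: inc=0.545455, refl=0.545455·-0.200000=-0.1091; V=0.000000+0.545455+-0.109091=0.4364
k=2 src: inc=-0.109091, refl=-0.109091·0.454545=-0.0496; V=0.545455+-0.109091+-0.049587=0.3868
k=3 load: inc=-0.049587, refl=-0.049587·-0.200000=0.0099; V=0.436364+-0.049587+0.009917=0.3967
k=4 src: inc=0.009917, refl=0.009917·0.454545=0.0045; V=0.386777+0.009917+0.004508=0.4012
k=5 load: inc=0.004508, refl=0.004508·-0.200000=-0.0009; V=0.396694+0.004508+-0.000902=0.4003
k=6 src: inc=-0.000902, refl=-0.000902·0.454545=-0.0004; V=0.401202+-0.000902+-0.000410=0.3999
k=7 load: inc=-0.000410, refl=-0.000410·-0.200000=0.0001; V=0.400301+-0.000410+0.000082=0.4000
k=8 src: inc=0.000082, refl=0.000082·0.454545=0.0000; V=0.399891+0.000082+0.000037=0.4000
k=9 load: inc=0.000037, refl=0.000037·-0.200000=-0.0000; V=0.399973+0.000037+-0.000007=0.4000
k=10 src: inc=-0.000007, refl=-0.000007·0.454545=-0.0000; V=0.400010+-0.000007+-0.000003=0.4000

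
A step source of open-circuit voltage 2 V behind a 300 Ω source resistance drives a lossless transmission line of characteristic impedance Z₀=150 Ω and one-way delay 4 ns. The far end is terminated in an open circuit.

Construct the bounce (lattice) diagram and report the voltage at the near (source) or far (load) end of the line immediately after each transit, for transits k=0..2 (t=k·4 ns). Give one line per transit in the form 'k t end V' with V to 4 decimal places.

0 0 source 0.6667
1 4 load 1.3333
2 8 source 1.5556

Γ_L=1.000000, Γ_S=0.333333; launch V₁=2·150/450=0.666667
k=0 src: V=0.6667
k=1 load: inc=0.666667, refl=0.666667·1.000000=0.6667; V=0.000000+0.666667+0.666667=1.3333
k=2 src: inc=0.666667, refl=0.666667·0.333333=0.2222; V=0.666667+0.666667+0.222222=1.5556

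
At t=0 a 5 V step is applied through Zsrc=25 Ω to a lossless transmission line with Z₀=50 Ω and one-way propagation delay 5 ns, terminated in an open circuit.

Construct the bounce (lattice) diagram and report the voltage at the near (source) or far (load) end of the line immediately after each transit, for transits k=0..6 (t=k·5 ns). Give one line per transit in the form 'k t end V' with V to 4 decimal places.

Γ_L=1.000000, Γ_S=-0.333333; launch V₁=5·50/75=3.333333
k=0 src: V=3.3333
k=1 load: inc=3.333333, refl=3.333333·1.000000=3.3333; V=0.000000+3.333333+3.333333=6.6667
k=2 src: inc=3.333333, refl=3.333333·-0.333333=-1.1111; V=3.333333+3.333333+-1.111111=5.5556
k=3 load: inc=-1.111111, refl=-1.111111·1.000000=-1.1111; V=6.666667+-1.111111+-1.111111=4.4444
k=4 src: inc=-1.111111, refl=-1.111111·-0.333333=0.3704; V=5.555556+-1.111111+0.370370=4.8148
k=5 load: inc=0.370370, refl=0.370370·1.000000=0.3704; V=4.444444+0.370370+0.370370=5.1852
k=6 src: inc=0.370370, refl=0.370370·-0.333333=-0.1235; V=4.814815+0.370370+-0.123457=5.0617

0 0 source 3.3333
1 5 load 6.6667
2 10 source 5.5556
3 15 load 4.4444
4 20 source 4.8148
5 25 load 5.1852
6 30 source 5.0617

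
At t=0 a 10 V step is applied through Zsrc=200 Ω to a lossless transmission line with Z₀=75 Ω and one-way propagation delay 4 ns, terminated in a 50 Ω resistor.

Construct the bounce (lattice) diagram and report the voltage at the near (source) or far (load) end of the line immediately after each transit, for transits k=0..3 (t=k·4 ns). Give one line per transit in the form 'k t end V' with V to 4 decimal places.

0 0 source 2.7273
1 4 load 2.1818
2 8 source 1.9339
3 12 load 1.9835

Γ_L=-0.200000, Γ_S=0.454545; launch V₁=10·75/275=2.727273
k=0 src: V=2.7273
k=1 load: inc=2.727273, refl=2.727273·-0.200000=-0.5455; V=0.000000+2.727273+-0.545455=2.1818
k=2 src: inc=-0.545455, refl=-0.545455·0.454545=-0.2479; V=2.727273+-0.545455+-0.247934=1.9339
k=3 load: inc=-0.247934, refl=-0.247934·-0.200000=0.0496; V=2.181818+-0.247934+0.049587=1.9835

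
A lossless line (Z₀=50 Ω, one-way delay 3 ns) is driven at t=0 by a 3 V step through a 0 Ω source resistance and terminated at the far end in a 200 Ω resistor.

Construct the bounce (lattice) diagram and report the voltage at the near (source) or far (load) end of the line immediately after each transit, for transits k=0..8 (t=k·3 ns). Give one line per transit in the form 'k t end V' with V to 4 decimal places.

0 0 source 3.0000
1 3 load 4.8000
2 6 source 3.0000
3 9 load 1.9200
4 12 source 3.0000
5 15 load 3.6480
6 18 source 3.0000
7 21 load 2.6112
8 24 source 3.0000

Γ_L=0.600000, Γ_S=-1.000000; launch V₁=3·50/50=3.000000
k=0 src: V=3.0000
k=1 load: inc=3.000000, refl=3.000000·0.600000=1.8000; V=0.000000+3.000000+1.800000=4.8000
k=2 src: inc=1.800000, refl=1.800000·-1.000000=-1.8000; V=3.000000+1.800000+-1.800000=3.0000
k=3 load: inc=-1.800000, refl=-1.800000·0.600000=-1.0800; V=4.800000+-1.800000+-1.080000=1.9200
k=4 src: inc=-1.080000, refl=-1.080000·-1.000000=1.0800; V=3.000000+-1.080000+1.080000=3.0000
k=5 load: inc=1.080000, refl=1.080000·0.600000=0.6480; V=1.920000+1.080000+0.648000=3.6480
k=6 src: inc=0.648000, refl=0.648000·-1.000000=-0.6480; V=3.000000+0.648000+-0.648000=3.0000
k=7 load: inc=-0.648000, refl=-0.648000·0.600000=-0.3888; V=3.648000+-0.648000+-0.388800=2.6112
k=8 src: inc=-0.388800, refl=-0.388800·-1.000000=0.3888; V=3.000000+-0.388800+0.388800=3.0000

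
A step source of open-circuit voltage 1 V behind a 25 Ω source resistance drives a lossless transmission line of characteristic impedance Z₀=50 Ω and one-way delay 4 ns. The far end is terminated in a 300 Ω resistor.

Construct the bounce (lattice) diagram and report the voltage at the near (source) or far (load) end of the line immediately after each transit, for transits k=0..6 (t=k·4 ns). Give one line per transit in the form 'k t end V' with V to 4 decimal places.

Γ_L=0.714286, Γ_S=-0.333333; launch V₁=1·50/75=0.666667
k=0 src: V=0.6667
k=1 load: inc=0.666667, refl=0.666667·0.714286=0.4762; V=0.000000+0.666667+0.476190=1.1429
k=2 src: inc=0.476190, refl=0.476190·-0.333333=-0.1587; V=0.666667+0.476190+-0.158730=0.9841
k=3 load: inc=-0.158730, refl=-0.158730·0.714286=-0.1134; V=1.142857+-0.158730+-0.113379=0.8707
k=4 src: inc=-0.113379, refl=-0.113379·-0.333333=0.0378; V=0.984127+-0.113379+0.037793=0.9085
k=5 load: inc=0.037793, refl=0.037793·0.714286=0.0270; V=0.870748+0.037793+0.026995=0.9355
k=6 src: inc=0.026995, refl=0.026995·-0.333333=-0.0090; V=0.908541+0.026995+-0.008998=0.9265

0 0 source 0.6667
1 4 load 1.1429
2 8 source 0.9841
3 12 load 0.8707
4 16 source 0.9085
5 20 load 0.9355
6 24 source 0.9265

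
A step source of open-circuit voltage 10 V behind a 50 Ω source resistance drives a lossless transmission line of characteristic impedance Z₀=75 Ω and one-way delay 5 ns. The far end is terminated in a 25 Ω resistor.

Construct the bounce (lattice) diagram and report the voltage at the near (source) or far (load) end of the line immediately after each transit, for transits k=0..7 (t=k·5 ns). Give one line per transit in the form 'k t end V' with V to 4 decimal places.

0 0 source 6.0000
1 5 load 3.0000
2 10 source 3.6000
3 15 load 3.3000
4 20 source 3.3600
5 25 load 3.3300
6 30 source 3.3360
7 35 load 3.3330

Γ_L=-0.500000, Γ_S=-0.200000; launch V₁=10·75/125=6.000000
k=0 src: V=6.0000
k=1 load: inc=6.000000, refl=6.000000·-0.500000=-3.0000; V=0.000000+6.000000+-3.000000=3.0000
k=2 src: inc=-3.000000, refl=-3.000000·-0.200000=0.6000; V=6.000000+-3.000000+0.600000=3.6000
k=3 load: inc=0.600000, refl=0.600000·-0.500000=-0.3000; V=3.000000+0.600000+-0.300000=3.3000
k=4 src: inc=-0.300000, refl=-0.300000·-0.200000=0.0600; V=3.600000+-0.300000+0.060000=3.3600
k=5 load: inc=0.060000, refl=0.060000·-0.500000=-0.0300; V=3.300000+0.060000+-0.030000=3.3300
k=6 src: inc=-0.030000, refl=-0.030000·-0.200000=0.0060; V=3.360000+-0.030000+0.006000=3.3360
k=7 load: inc=0.006000, refl=0.006000·-0.500000=-0.0030; V=3.330000+0.006000+-0.003000=3.3330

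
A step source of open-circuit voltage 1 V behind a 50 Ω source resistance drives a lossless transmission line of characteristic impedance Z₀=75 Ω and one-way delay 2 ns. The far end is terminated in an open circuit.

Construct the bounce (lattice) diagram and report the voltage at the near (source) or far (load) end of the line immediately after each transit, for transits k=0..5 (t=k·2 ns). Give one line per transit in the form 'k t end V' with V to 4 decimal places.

0 0 source 0.6000
1 2 load 1.2000
2 4 source 1.0800
3 6 load 0.9600
4 8 source 0.9840
5 10 load 1.0080

Γ_L=1.000000, Γ_S=-0.200000; launch V₁=1·75/125=0.600000
k=0 src: V=0.6000
k=1 load: inc=0.600000, refl=0.600000·1.000000=0.6000; V=0.000000+0.600000+0.600000=1.2000
k=2 src: inc=0.600000, refl=0.600000·-0.200000=-0.1200; V=0.600000+0.600000+-0.120000=1.0800
k=3 load: inc=-0.120000, refl=-0.120000·1.000000=-0.1200; V=1.200000+-0.120000+-0.120000=0.9600
k=4 src: inc=-0.120000, refl=-0.120000·-0.200000=0.0240; V=1.080000+-0.120000+0.024000=0.9840
k=5 load: inc=0.024000, refl=0.024000·1.000000=0.0240; V=0.960000+0.024000+0.024000=1.0080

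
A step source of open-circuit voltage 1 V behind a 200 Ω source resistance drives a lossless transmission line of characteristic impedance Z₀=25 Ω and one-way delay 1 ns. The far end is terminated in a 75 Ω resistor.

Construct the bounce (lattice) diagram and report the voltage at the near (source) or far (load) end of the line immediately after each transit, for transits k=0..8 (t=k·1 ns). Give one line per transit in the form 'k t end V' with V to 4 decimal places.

Γ_L=0.500000, Γ_S=0.777778; launch V₁=1·25/225=0.111111
k=0 src: V=0.1111
k=1 load: inc=0.111111, refl=0.111111·0.500000=0.0556; V=0.000000+0.111111+0.055556=0.1667
k=2 src: inc=0.055556, refl=0.055556·0.777778=0.0432; V=0.111111+0.055556+0.043210=0.2099
k=3 load: inc=0.043210, refl=0.043210·0.500000=0.0216; V=0.166667+0.043210+0.021605=0.2315
k=4 src: inc=0.021605, refl=0.021605·0.777778=0.0168; V=0.209877+0.021605+0.016804=0.2483
k=5 load: inc=0.016804, refl=0.016804·0.500000=0.0084; V=0.231481+0.016804+0.008402=0.2567
k=6 src: inc=0.008402, refl=0.008402·0.777778=0.0065; V=0.248285+0.008402+0.006535=0.2632
k=7 load: inc=0.006535, refl=0.006535·0.500000=0.0033; V=0.256687+0.006535+0.003267=0.2665
k=8 src: inc=0.003267, refl=0.003267·0.777778=0.0025; V=0.263222+0.003267+0.002541=0.2690

0 0 source 0.1111
1 1 load 0.1667
2 2 source 0.2099
3 3 load 0.2315
4 4 source 0.2483
5 5 load 0.2567
6 6 source 0.2632
7 7 load 0.2665
8 8 source 0.2690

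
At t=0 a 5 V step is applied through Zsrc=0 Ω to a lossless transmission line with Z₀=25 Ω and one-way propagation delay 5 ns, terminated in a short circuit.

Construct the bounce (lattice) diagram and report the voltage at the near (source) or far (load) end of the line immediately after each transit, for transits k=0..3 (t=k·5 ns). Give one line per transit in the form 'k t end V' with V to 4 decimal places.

Γ_L=-1.000000, Γ_S=-1.000000; launch V₁=5·25/25=5.000000
k=0 src: V=5.0000
k=1 load: inc=5.000000, refl=5.000000·-1.000000=-5.0000; V=0.000000+5.000000+-5.000000=0.0000
k=2 src: inc=-5.000000, refl=-5.000000·-1.000000=5.0000; V=5.000000+-5.000000+5.000000=5.0000
k=3 load: inc=5.000000, refl=5.000000·-1.000000=-5.0000; V=0.000000+5.000000+-5.000000=0.0000

0 0 source 5.0000
1 5 load 0.0000
2 10 source 5.0000
3 15 load 0.0000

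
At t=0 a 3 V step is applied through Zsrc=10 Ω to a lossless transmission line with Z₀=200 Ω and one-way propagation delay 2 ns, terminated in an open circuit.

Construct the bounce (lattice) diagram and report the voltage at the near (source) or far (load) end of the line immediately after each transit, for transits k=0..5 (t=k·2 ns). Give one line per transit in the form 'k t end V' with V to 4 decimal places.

Γ_L=1.000000, Γ_S=-0.904762; launch V₁=3·200/210=2.857143
k=0 src: V=2.8571
k=1 load: inc=2.857143, refl=2.857143·1.000000=2.8571; V=0.000000+2.857143+2.857143=5.7143
k=2 src: inc=2.857143, refl=2.857143·-0.904762=-2.5850; V=2.857143+2.857143+-2.585034=3.1293
k=3 load: inc=-2.585034, refl=-2.585034·1.000000=-2.5850; V=5.714286+-2.585034+-2.585034=0.5442
k=4 src: inc=-2.585034, refl=-2.585034·-0.904762=2.3388; V=3.129252+-2.585034+2.338840=2.8831
k=5 load: inc=2.338840, refl=2.338840·1.000000=2.3388; V=0.544218+2.338840+2.338840=5.2219

0 0 source 2.8571
1 2 load 5.7143
2 4 source 3.1293
3 6 load 0.5442
4 8 source 2.8831
5 10 load 5.2219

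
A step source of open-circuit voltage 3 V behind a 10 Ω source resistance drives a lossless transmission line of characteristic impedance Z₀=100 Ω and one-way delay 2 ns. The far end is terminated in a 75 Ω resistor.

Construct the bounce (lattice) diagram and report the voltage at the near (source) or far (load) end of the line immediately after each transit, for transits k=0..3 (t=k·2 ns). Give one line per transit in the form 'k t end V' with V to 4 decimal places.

0 0 source 2.7273
1 2 load 2.3377
2 4 source 2.6564
3 6 load 2.6109

Γ_L=-0.142857, Γ_S=-0.818182; launch V₁=3·100/110=2.727273
k=0 src: V=2.7273
k=1 load: inc=2.727273, refl=2.727273·-0.142857=-0.3896; V=0.000000+2.727273+-0.389610=2.3377
k=2 src: inc=-0.389610, refl=-0.389610·-0.818182=0.3188; V=2.727273+-0.389610+0.318772=2.6564
k=3 load: inc=0.318772, refl=0.318772·-0.142857=-0.0455; V=2.337662+0.318772+-0.045539=2.6109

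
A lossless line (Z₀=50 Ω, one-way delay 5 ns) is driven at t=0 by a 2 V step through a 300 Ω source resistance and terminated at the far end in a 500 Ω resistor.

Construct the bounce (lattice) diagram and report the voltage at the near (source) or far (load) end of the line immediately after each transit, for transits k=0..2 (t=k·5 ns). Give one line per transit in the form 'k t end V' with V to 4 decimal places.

Γ_L=0.818182, Γ_S=0.714286; launch V₁=2·50/350=0.285714
k=0 src: V=0.2857
k=1 load: inc=0.285714, refl=0.285714·0.818182=0.2338; V=0.000000+0.285714+0.233766=0.5195
k=2 src: inc=0.233766, refl=0.233766·0.714286=0.1670; V=0.285714+0.233766+0.166976=0.6865

0 0 source 0.2857
1 5 load 0.5195
2 10 source 0.6865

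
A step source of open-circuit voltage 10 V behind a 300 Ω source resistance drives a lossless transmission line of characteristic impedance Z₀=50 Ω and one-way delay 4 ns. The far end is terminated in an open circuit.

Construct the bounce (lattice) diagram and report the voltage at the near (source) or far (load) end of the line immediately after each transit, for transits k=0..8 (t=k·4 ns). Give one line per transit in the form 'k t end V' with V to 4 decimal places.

0 0 source 1.4286
1 4 load 2.8571
2 8 source 3.8776
3 12 load 4.8980
4 16 source 5.6268
5 20 load 6.3557
6 24 source 6.8763
7 28 load 7.3969
8 32 source 7.7688

Γ_L=1.000000, Γ_S=0.714286; launch V₁=10·50/350=1.428571
k=0 src: V=1.4286
k=1 load: inc=1.428571, refl=1.428571·1.000000=1.4286; V=0.000000+1.428571+1.428571=2.8571
k=2 src: inc=1.428571, refl=1.428571·0.714286=1.0204; V=1.428571+1.428571+1.020408=3.8776
k=3 load: inc=1.020408, refl=1.020408·1.000000=1.0204; V=2.857143+1.020408+1.020408=4.8980
k=4 src: inc=1.020408, refl=1.020408·0.714286=0.7289; V=3.877551+1.020408+0.728863=5.6268
k=5 load: inc=0.728863, refl=0.728863·1.000000=0.7289; V=4.897959+0.728863+0.728863=6.3557
k=6 src: inc=0.728863, refl=0.728863·0.714286=0.5206; V=5.626822+0.728863+0.520616=6.8763
k=7 load: inc=0.520616, refl=0.520616·1.000000=0.5206; V=6.355685+0.520616+0.520616=7.3969
k=8 src: inc=0.520616, refl=0.520616·0.714286=0.3719; V=6.876302+0.520616+0.371869=7.7688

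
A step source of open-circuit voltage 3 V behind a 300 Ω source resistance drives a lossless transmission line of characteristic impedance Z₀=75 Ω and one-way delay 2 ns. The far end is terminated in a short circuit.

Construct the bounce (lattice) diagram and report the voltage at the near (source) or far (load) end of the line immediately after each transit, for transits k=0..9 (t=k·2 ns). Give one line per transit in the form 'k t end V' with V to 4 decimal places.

Γ_L=-1.000000, Γ_S=0.600000; launch V₁=3·75/375=0.600000
k=0 src: V=0.6000
k=1 load: inc=0.600000, refl=0.600000·-1.000000=-0.6000; V=0.000000+0.600000+-0.600000=0.0000
k=2 src: inc=-0.600000, refl=-0.600000·0.600000=-0.3600; V=0.600000+-0.600000+-0.360000=-0.3600
k=3 load: inc=-0.360000, refl=-0.360000·-1.000000=0.3600; V=0.000000+-0.360000+0.360000=0.0000
k=4 src: inc=0.360000, refl=0.360000·0.600000=0.2160; V=-0.360000+0.360000+0.216000=0.2160
k=5 load: inc=0.216000, refl=0.216000·-1.000000=-0.2160; V=0.000000+0.216000+-0.216000=0.0000
k=6 src: inc=-0.216000, refl=-0.216000·0.600000=-0.1296; V=0.216000+-0.216000+-0.129600=-0.1296
k=7 load: inc=-0.129600, refl=-0.129600·-1.000000=0.1296; V=0.000000+-0.129600+0.129600=0.0000
k=8 src: inc=0.129600, refl=0.129600·0.600000=0.0778; V=-0.129600+0.129600+0.077760=0.0778
k=9 load: inc=0.077760, refl=0.077760·-1.000000=-0.0778; V=0.000000+0.077760+-0.077760=0.0000

0 0 source 0.6000
1 2 load 0.0000
2 4 source -0.3600
3 6 load 0.0000
4 8 source 0.2160
5 10 load 0.0000
6 12 source -0.1296
7 14 load 0.0000
8 16 source 0.0778
9 18 load 0.0000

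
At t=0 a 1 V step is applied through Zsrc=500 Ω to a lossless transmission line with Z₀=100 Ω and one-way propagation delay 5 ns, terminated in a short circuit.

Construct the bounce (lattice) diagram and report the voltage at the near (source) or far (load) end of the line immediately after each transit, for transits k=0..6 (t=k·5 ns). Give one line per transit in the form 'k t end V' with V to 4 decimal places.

Γ_L=-1.000000, Γ_S=0.666667; launch V₁=1·100/600=0.166667
k=0 src: V=0.1667
k=1 load: inc=0.166667, refl=0.166667·-1.000000=-0.1667; V=0.000000+0.166667+-0.166667=0.0000
k=2 src: inc=-0.166667, refl=-0.166667·0.666667=-0.1111; V=0.166667+-0.166667+-0.111111=-0.1111
k=3 load: inc=-0.111111, refl=-0.111111·-1.000000=0.1111; V=0.000000+-0.111111+0.111111=0.0000
k=4 src: inc=0.111111, refl=0.111111·0.666667=0.0741; V=-0.111111+0.111111+0.074074=0.0741
k=5 load: inc=0.074074, refl=0.074074·-1.000000=-0.0741; V=0.000000+0.074074+-0.074074=0.0000
k=6 src: inc=-0.074074, refl=-0.074074·0.666667=-0.0494; V=0.074074+-0.074074+-0.049383=-0.0494

0 0 source 0.1667
1 5 load 0.0000
2 10 source -0.1111
3 15 load 0.0000
4 20 source 0.0741
5 25 load 0.0000
6 30 source -0.0494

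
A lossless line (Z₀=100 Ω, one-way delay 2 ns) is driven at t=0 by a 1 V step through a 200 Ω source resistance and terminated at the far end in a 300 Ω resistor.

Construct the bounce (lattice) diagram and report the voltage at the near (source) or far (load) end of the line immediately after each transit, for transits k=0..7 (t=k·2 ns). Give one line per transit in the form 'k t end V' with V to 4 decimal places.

0 0 source 0.3333
1 2 load 0.5000
2 4 source 0.5556
3 6 load 0.5833
4 8 source 0.5926
5 10 load 0.5972
6 12 source 0.5988
7 14 load 0.5995

Γ_L=0.500000, Γ_S=0.333333; launch V₁=1·100/300=0.333333
k=0 src: V=0.3333
k=1 load: inc=0.333333, refl=0.333333·0.500000=0.1667; V=0.000000+0.333333+0.166667=0.5000
k=2 src: inc=0.166667, refl=0.166667·0.333333=0.0556; V=0.333333+0.166667+0.055556=0.5556
k=3 load: inc=0.055556, refl=0.055556·0.500000=0.0278; V=0.500000+0.055556+0.027778=0.5833
k=4 src: inc=0.027778, refl=0.027778·0.333333=0.0093; V=0.555556+0.027778+0.009259=0.5926
k=5 load: inc=0.009259, refl=0.009259·0.500000=0.0046; V=0.583333+0.009259+0.004630=0.5972
k=6 src: inc=0.004630, refl=0.004630·0.333333=0.0015; V=0.592593+0.004630+0.001543=0.5988
k=7 load: inc=0.001543, refl=0.001543·0.500000=0.0008; V=0.597222+0.001543+0.000772=0.5995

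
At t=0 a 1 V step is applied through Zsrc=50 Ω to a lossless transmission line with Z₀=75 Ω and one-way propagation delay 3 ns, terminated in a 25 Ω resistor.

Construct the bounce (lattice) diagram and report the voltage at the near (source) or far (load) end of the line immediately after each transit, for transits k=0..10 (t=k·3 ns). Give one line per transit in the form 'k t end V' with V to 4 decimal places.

Γ_L=-0.500000, Γ_S=-0.200000; launch V₁=1·75/125=0.600000
k=0 src: V=0.6000
k=1 load: inc=0.600000, refl=0.600000·-0.500000=-0.3000; V=0.000000+0.600000+-0.300000=0.3000
k=2 src: inc=-0.300000, refl=-0.300000·-0.200000=0.0600; V=0.600000+-0.300000+0.060000=0.3600
k=3 load: inc=0.060000, refl=0.060000·-0.500000=-0.0300; V=0.300000+0.060000+-0.030000=0.3300
k=4 src: inc=-0.030000, refl=-0.030000·-0.200000=0.0060; V=0.360000+-0.030000+0.006000=0.3360
k=5 load: inc=0.006000, refl=0.006000·-0.500000=-0.0030; V=0.330000+0.006000+-0.003000=0.3330
k=6 src: inc=-0.003000, refl=-0.003000·-0.200000=0.0006; V=0.336000+-0.003000+0.000600=0.3336
k=7 load: inc=0.000600, refl=0.000600·-0.500000=-0.0003; V=0.333000+0.000600+-0.000300=0.3333
k=8 src: inc=-0.000300, refl=-0.000300·-0.200000=0.0001; V=0.333600+-0.000300+0.000060=0.3334
k=9 load: inc=0.000060, refl=0.000060·-0.500000=-0.0000; V=0.333300+0.000060+-0.000030=0.3333
k=10 src: inc=-0.000030, refl=-0.000030·-0.200000=0.0000; V=0.333360+-0.000030+0.000006=0.3333

0 0 source 0.6000
1 3 load 0.3000
2 6 source 0.3600
3 9 load 0.3300
4 12 source 0.3360
5 15 load 0.3330
6 18 source 0.3336
7 21 load 0.3333
8 24 source 0.3334
9 27 load 0.3333
10 30 source 0.3333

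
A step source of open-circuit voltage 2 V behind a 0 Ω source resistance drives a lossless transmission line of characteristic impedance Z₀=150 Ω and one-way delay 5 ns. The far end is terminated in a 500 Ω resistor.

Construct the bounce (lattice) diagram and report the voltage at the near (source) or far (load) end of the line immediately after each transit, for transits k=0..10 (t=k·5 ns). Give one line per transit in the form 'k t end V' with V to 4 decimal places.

Γ_L=0.538462, Γ_S=-1.000000; launch V₁=2·150/150=2.000000
k=0 src: V=2.0000
k=1 load: inc=2.000000, refl=2.000000·0.538462=1.0769; V=0.000000+2.000000+1.076923=3.0769
k=2 src: inc=1.076923, refl=1.076923·-1.000000=-1.0769; V=2.000000+1.076923+-1.076923=2.0000
k=3 load: inc=-1.076923, refl=-1.076923·0.538462=-0.5799; V=3.076923+-1.076923+-0.579882=1.4201
k=4 src: inc=-0.579882, refl=-0.579882·-1.000000=0.5799; V=2.000000+-0.579882+0.579882=2.0000
k=5 load: inc=0.579882, refl=0.579882·0.538462=0.3122; V=1.420118+0.579882+0.312244=2.3122
k=6 src: inc=0.312244, refl=0.312244·-1.000000=-0.3122; V=2.000000+0.312244+-0.312244=2.0000
k=7 load: inc=-0.312244, refl=-0.312244·0.538462=-0.1681; V=2.312244+-0.312244+-0.168131=1.8319
k=8 src: inc=-0.168131, refl=-0.168131·-1.000000=0.1681; V=2.000000+-0.168131+0.168131=2.0000
k=9 load: inc=0.168131, refl=0.168131·0.538462=0.0905; V=1.831869+0.168131+0.090532=2.0905
k=10 src: inc=0.090532, refl=0.090532·-1.000000=-0.0905; V=2.000000+0.090532+-0.090532=2.0000

0 0 source 2.0000
1 5 load 3.0769
2 10 source 2.0000
3 15 load 1.4201
4 20 source 2.0000
5 25 load 2.3122
6 30 source 2.0000
7 35 load 1.8319
8 40 source 2.0000
9 45 load 2.0905
10 50 source 2.0000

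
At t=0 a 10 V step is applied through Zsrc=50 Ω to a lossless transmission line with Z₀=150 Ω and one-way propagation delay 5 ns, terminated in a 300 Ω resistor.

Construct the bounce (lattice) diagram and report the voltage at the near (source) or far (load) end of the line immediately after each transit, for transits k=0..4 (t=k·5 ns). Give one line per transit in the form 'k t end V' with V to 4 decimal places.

0 0 source 7.5000
1 5 load 10.0000
2 10 source 8.7500
3 15 load 8.3333
4 20 source 8.5417

Γ_L=0.333333, Γ_S=-0.500000; launch V₁=10·150/200=7.500000
k=0 src: V=7.5000
k=1 load: inc=7.500000, refl=7.500000·0.333333=2.5000; V=0.000000+7.500000+2.500000=10.0000
k=2 src: inc=2.500000, refl=2.500000·-0.500000=-1.2500; V=7.500000+2.500000+-1.250000=8.7500
k=3 load: inc=-1.250000, refl=-1.250000·0.333333=-0.4167; V=10.000000+-1.250000+-0.416667=8.3333
k=4 src: inc=-0.416667, refl=-0.416667·-0.500000=0.2083; V=8.750000+-0.416667+0.208333=8.5417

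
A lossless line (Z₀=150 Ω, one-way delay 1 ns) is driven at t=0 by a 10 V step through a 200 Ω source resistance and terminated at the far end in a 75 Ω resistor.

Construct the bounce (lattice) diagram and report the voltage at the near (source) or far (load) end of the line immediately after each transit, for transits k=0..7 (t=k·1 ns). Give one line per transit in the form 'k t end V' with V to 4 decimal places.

Γ_L=-0.333333, Γ_S=0.142857; launch V₁=10·150/350=4.285714
k=0 src: V=4.2857
k=1 load: inc=4.285714, refl=4.285714·-0.333333=-1.4286; V=0.000000+4.285714+-1.428571=2.8571
k=2 src: inc=-1.428571, refl=-1.428571·0.142857=-0.2041; V=4.285714+-1.428571+-0.204082=2.6531
k=3 load: inc=-0.204082, refl=-0.204082·-0.333333=0.0680; V=2.857143+-0.204082+0.068027=2.7211
k=4 src: inc=0.068027, refl=0.068027·0.142857=0.0097; V=2.653061+0.068027+0.009718=2.7308
k=5 load: inc=0.009718, refl=0.009718·-0.333333=-0.0032; V=2.721088+0.009718+-0.003239=2.7276
k=6 src: inc=-0.003239, refl=-0.003239·0.142857=-0.0005; V=2.730807+-0.003239+-0.000463=2.7271
k=7 load: inc=-0.000463, refl=-0.000463·-0.333333=0.0002; V=2.727567+-0.000463+0.000154=2.7273

0 0 source 4.2857
1 1 load 2.8571
2 2 source 2.6531
3 3 load 2.7211
4 4 source 2.7308
5 5 load 2.7276
6 6 source 2.7271
7 7 load 2.7273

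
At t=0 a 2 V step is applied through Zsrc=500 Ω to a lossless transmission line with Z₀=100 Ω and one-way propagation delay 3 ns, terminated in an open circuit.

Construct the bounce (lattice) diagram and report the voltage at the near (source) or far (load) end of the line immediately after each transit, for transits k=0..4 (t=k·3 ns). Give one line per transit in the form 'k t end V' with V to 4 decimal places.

Γ_L=1.000000, Γ_S=0.666667; launch V₁=2·100/600=0.333333
k=0 src: V=0.3333
k=1 load: inc=0.333333, refl=0.333333·1.000000=0.3333; V=0.000000+0.333333+0.333333=0.6667
k=2 src: inc=0.333333, refl=0.333333·0.666667=0.2222; V=0.333333+0.333333+0.222222=0.8889
k=3 load: inc=0.222222, refl=0.222222·1.000000=0.2222; V=0.666667+0.222222+0.222222=1.1111
k=4 src: inc=0.222222, refl=0.222222·0.666667=0.1481; V=0.888889+0.222222+0.148148=1.2593

0 0 source 0.3333
1 3 load 0.6667
2 6 source 0.8889
3 9 load 1.1111
4 12 source 1.2593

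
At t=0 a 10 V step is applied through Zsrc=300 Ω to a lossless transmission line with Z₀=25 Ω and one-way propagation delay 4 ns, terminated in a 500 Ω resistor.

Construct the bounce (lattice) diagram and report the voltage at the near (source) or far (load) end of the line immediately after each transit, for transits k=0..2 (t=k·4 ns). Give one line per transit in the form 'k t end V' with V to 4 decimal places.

Γ_L=0.904762, Γ_S=0.846154; launch V₁=10·25/325=0.769231
k=0 src: V=0.7692
k=1 load: inc=0.769231, refl=0.769231·0.904762=0.6960; V=0.000000+0.769231+0.695971=1.4652
k=2 src: inc=0.695971, refl=0.695971·0.846154=0.5889; V=0.769231+0.695971+0.588898=2.0541

0 0 source 0.7692
1 4 load 1.4652
2 8 source 2.0541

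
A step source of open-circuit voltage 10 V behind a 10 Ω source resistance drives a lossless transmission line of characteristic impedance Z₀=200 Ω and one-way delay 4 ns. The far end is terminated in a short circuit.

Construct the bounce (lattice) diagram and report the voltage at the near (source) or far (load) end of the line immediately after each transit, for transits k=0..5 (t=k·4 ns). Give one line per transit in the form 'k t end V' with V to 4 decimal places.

0 0 source 9.5238
1 4 load 0.0000
2 8 source 8.6168
3 12 load 0.0000
4 16 source 7.7961
5 20 load 0.0000

Γ_L=-1.000000, Γ_S=-0.904762; launch V₁=10·200/210=9.523810
k=0 src: V=9.5238
k=1 load: inc=9.523810, refl=9.523810·-1.000000=-9.5238; V=0.000000+9.523810+-9.523810=0.0000
k=2 src: inc=-9.523810, refl=-9.523810·-0.904762=8.6168; V=9.523810+-9.523810+8.616780=8.6168
k=3 load: inc=8.616780, refl=8.616780·-1.000000=-8.6168; V=0.000000+8.616780+-8.616780=0.0000
k=4 src: inc=-8.616780, refl=-8.616780·-0.904762=7.7961; V=8.616780+-8.616780+7.796134=7.7961
k=5 load: inc=7.796134, refl=7.796134·-1.000000=-7.7961; V=0.000000+7.796134+-7.796134=0.0000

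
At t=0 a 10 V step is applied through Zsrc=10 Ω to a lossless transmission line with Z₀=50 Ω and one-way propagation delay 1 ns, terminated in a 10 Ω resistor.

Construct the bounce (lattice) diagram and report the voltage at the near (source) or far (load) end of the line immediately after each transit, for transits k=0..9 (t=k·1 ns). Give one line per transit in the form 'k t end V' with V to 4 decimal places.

0 0 source 8.3333
1 1 load 2.7778
2 2 source 6.4815
3 3 load 4.0123
4 4 source 5.6584
5 5 load 4.5610
6 6 source 5.2926
7 7 load 4.8049
8 8 source 5.1301
9 9 load 4.9133

Γ_L=-0.666667, Γ_S=-0.666667; launch V₁=10·50/60=8.333333
k=0 src: V=8.3333
k=1 load: inc=8.333333, refl=8.333333·-0.666667=-5.5556; V=0.000000+8.333333+-5.555556=2.7778
k=2 src: inc=-5.555556, refl=-5.555556·-0.666667=3.7037; V=8.333333+-5.555556+3.703704=6.4815
k=3 load: inc=3.703704, refl=3.703704·-0.666667=-2.4691; V=2.777778+3.703704+-2.469136=4.0123
k=4 src: inc=-2.469136, refl=-2.469136·-0.666667=1.6461; V=6.481481+-2.469136+1.646091=5.6584
k=5 load: inc=1.646091, refl=1.646091·-0.666667=-1.0974; V=4.012346+1.646091+-1.097394=4.5610
k=6 src: inc=-1.097394, refl=-1.097394·-0.666667=0.7316; V=5.658436+-1.097394+0.731596=5.2926
k=7 load: inc=0.731596, refl=0.731596·-0.666667=-0.4877; V=4.561043+0.731596+-0.487731=4.8049
k=8 src: inc=-0.487731, refl=-0.487731·-0.666667=0.3252; V=5.292638+-0.487731+0.325154=5.1301
k=9 load: inc=0.325154, refl=0.325154·-0.666667=-0.2168; V=4.804908+0.325154+-0.216769=4.9133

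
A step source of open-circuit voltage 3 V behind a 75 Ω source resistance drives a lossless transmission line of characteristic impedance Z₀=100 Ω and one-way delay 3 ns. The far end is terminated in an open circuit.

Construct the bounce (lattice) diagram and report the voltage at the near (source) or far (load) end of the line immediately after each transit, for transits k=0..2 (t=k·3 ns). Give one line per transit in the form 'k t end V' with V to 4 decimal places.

0 0 source 1.7143
1 3 load 3.4286
2 6 source 3.1837

Γ_L=1.000000, Γ_S=-0.142857; launch V₁=3·100/175=1.714286
k=0 src: V=1.7143
k=1 load: inc=1.714286, refl=1.714286·1.000000=1.7143; V=0.000000+1.714286+1.714286=3.4286
k=2 src: inc=1.714286, refl=1.714286·-0.142857=-0.2449; V=1.714286+1.714286+-0.244898=3.1837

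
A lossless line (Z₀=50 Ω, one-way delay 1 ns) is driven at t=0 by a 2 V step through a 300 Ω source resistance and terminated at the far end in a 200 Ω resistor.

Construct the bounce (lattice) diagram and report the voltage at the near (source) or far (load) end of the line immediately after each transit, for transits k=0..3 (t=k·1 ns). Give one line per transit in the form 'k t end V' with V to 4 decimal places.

0 0 source 0.2857
1 1 load 0.4571
2 2 source 0.5796
3 3 load 0.6531

Γ_L=0.600000, Γ_S=0.714286; launch V₁=2·50/350=0.285714
k=0 src: V=0.2857
k=1 load: inc=0.285714, refl=0.285714·0.600000=0.1714; V=0.000000+0.285714+0.171429=0.4571
k=2 src: inc=0.171429, refl=0.171429·0.714286=0.1224; V=0.285714+0.171429+0.122449=0.5796
k=3 load: inc=0.122449, refl=0.122449·0.600000=0.0735; V=0.457143+0.122449+0.073469=0.6531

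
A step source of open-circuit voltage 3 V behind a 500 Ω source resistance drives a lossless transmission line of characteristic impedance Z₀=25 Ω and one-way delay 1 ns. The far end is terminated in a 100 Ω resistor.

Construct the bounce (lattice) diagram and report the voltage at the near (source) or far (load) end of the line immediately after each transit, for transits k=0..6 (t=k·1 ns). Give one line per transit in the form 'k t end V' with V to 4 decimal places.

0 0 source 0.1429
1 1 load 0.2286
2 2 source 0.3061
3 3 load 0.3527
4 4 source 0.3948
5 5 load 0.4200
6 6 source 0.4429

Γ_L=0.600000, Γ_S=0.904762; launch V₁=3·25/525=0.142857
k=0 src: V=0.1429
k=1 load: inc=0.142857, refl=0.142857·0.600000=0.0857; V=0.000000+0.142857+0.085714=0.2286
k=2 src: inc=0.085714, refl=0.085714·0.904762=0.0776; V=0.142857+0.085714+0.077551=0.3061
k=3 load: inc=0.077551, refl=0.077551·0.600000=0.0465; V=0.228571+0.077551+0.046531=0.3527
k=4 src: inc=0.046531, refl=0.046531·0.904762=0.0421; V=0.306122+0.046531+0.042099=0.3948
k=5 load: inc=0.042099, refl=0.042099·0.600000=0.0253; V=0.352653+0.042099+0.025259=0.4200
k=6 src: inc=0.025259, refl=0.025259·0.904762=0.0229; V=0.394752+0.025259+0.022854=0.4429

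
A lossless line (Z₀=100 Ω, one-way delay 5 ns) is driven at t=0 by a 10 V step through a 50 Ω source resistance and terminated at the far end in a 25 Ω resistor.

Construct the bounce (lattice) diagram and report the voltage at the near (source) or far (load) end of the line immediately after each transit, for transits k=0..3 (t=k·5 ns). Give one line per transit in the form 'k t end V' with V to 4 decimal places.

Γ_L=-0.600000, Γ_S=-0.333333; launch V₁=10·100/150=6.666667
k=0 src: V=6.6667
k=1 load: inc=6.666667, refl=6.666667·-0.600000=-4.0000; V=0.000000+6.666667+-4.000000=2.6667
k=2 src: inc=-4.000000, refl=-4.000000·-0.333333=1.3333; V=6.666667+-4.000000+1.333333=4.0000
k=3 load: inc=1.333333, refl=1.333333·-0.600000=-0.8000; V=2.666667+1.333333+-0.800000=3.2000

0 0 source 6.6667
1 5 load 2.6667
2 10 source 4.0000
3 15 load 3.2000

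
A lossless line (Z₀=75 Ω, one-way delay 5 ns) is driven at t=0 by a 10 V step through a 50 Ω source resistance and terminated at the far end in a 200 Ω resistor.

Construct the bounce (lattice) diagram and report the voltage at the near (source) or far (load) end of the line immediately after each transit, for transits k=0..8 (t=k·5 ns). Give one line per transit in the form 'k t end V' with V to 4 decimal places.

Γ_L=0.454545, Γ_S=-0.200000; launch V₁=10·75/125=6.000000
k=0 src: V=6.0000
k=1 load: inc=6.000000, refl=6.000000·0.454545=2.7273; V=0.000000+6.000000+2.727273=8.7273
k=2 src: inc=2.727273, refl=2.727273·-0.200000=-0.5455; V=6.000000+2.727273+-0.545455=8.1818
k=3 load: inc=-0.545455, refl=-0.545455·0.454545=-0.2479; V=8.727273+-0.545455+-0.247934=7.9339
k=4 src: inc=-0.247934, refl=-0.247934·-0.200000=0.0496; V=8.181818+-0.247934+0.049587=7.9835
k=5 load: inc=0.049587, refl=0.049587·0.454545=0.0225; V=7.933884+0.049587+0.022539=8.0060
k=6 src: inc=0.022539, refl=0.022539·-0.200000=-0.0045; V=7.983471+0.022539+-0.004508=8.0015
k=7 load: inc=-0.004508, refl=-0.004508·0.454545=-0.0020; V=8.006011+-0.004508+-0.002049=7.9995
k=8 src: inc=-0.002049, refl=-0.002049·-0.200000=0.0004; V=8.001503+-0.002049+0.000410=7.9999

0 0 source 6.0000
1 5 load 8.7273
2 10 source 8.1818
3 15 load 7.9339
4 20 source 7.9835
5 25 load 8.0060
6 30 source 8.0015
7 35 load 7.9995
8 40 source 7.9999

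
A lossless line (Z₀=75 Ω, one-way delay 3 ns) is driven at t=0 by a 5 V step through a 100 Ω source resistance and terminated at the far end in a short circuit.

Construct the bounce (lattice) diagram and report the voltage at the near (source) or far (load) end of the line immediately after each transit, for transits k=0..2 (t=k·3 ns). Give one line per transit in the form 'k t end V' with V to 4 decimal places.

Γ_L=-1.000000, Γ_S=0.142857; launch V₁=5·75/175=2.142857
k=0 src: V=2.1429
k=1 load: inc=2.142857, refl=2.142857·-1.000000=-2.1429; V=0.000000+2.142857+-2.142857=0.0000
k=2 src: inc=-2.142857, refl=-2.142857·0.142857=-0.3061; V=2.142857+-2.142857+-0.306122=-0.3061

0 0 source 2.1429
1 3 load 0.0000
2 6 source -0.3061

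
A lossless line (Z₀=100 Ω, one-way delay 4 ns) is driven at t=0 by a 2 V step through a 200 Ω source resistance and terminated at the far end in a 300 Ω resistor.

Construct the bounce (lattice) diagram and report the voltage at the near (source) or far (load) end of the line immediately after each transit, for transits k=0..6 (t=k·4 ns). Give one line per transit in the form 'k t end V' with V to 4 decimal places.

Γ_L=0.500000, Γ_S=0.333333; launch V₁=2·100/300=0.666667
k=0 src: V=0.6667
k=1 load: inc=0.666667, refl=0.666667·0.500000=0.3333; V=0.000000+0.666667+0.333333=1.0000
k=2 src: inc=0.333333, refl=0.333333·0.333333=0.1111; V=0.666667+0.333333+0.111111=1.1111
k=3 load: inc=0.111111, refl=0.111111·0.500000=0.0556; V=1.000000+0.111111+0.055556=1.1667
k=4 src: inc=0.055556, refl=0.055556·0.333333=0.0185; V=1.111111+0.055556+0.018519=1.1852
k=5 load: inc=0.018519, refl=0.018519·0.500000=0.0093; V=1.166667+0.018519+0.009259=1.1944
k=6 src: inc=0.009259, refl=0.009259·0.333333=0.0031; V=1.185185+0.009259+0.003086=1.1975

0 0 source 0.6667
1 4 load 1.0000
2 8 source 1.1111
3 12 load 1.1667
4 16 source 1.1852
5 20 load 1.1944
6 24 source 1.1975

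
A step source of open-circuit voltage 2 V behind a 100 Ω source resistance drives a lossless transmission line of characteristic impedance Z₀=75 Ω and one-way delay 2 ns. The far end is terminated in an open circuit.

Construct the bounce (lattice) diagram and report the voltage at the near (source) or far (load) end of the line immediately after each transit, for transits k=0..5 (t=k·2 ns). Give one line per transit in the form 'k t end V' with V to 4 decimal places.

Γ_L=1.000000, Γ_S=0.142857; launch V₁=2·75/175=0.857143
k=0 src: V=0.8571
k=1 load: inc=0.857143, refl=0.857143·1.000000=0.8571; V=0.000000+0.857143+0.857143=1.7143
k=2 src: inc=0.857143, refl=0.857143·0.142857=0.1224; V=0.857143+0.857143+0.122449=1.8367
k=3 load: inc=0.122449, refl=0.122449·1.000000=0.1224; V=1.714286+0.122449+0.122449=1.9592
k=4 src: inc=0.122449, refl=0.122449·0.142857=0.0175; V=1.836735+0.122449+0.017493=1.9767
k=5 load: inc=0.017493, refl=0.017493·1.000000=0.0175; V=1.959184+0.017493+0.017493=1.9942

0 0 source 0.8571
1 2 load 1.7143
2 4 source 1.8367
3 6 load 1.9592
4 8 source 1.9767
5 10 load 1.9942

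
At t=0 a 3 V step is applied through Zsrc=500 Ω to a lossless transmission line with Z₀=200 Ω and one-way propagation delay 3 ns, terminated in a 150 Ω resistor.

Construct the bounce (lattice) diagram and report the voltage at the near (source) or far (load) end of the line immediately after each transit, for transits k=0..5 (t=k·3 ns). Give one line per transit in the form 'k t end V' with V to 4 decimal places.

Γ_L=-0.142857, Γ_S=0.428571; launch V₁=3·200/700=0.857143
k=0 src: V=0.8571
k=1 load: inc=0.857143, refl=0.857143·-0.142857=-0.1224; V=0.000000+0.857143+-0.122449=0.7347
k=2 src: inc=-0.122449, refl=-0.122449·0.428571=-0.0525; V=0.857143+-0.122449+-0.052478=0.6822
k=3 load: inc=-0.052478, refl=-0.052478·-0.142857=0.0075; V=0.734694+-0.052478+0.007497=0.6897
k=4 src: inc=0.007497, refl=0.007497·0.428571=0.0032; V=0.682216+0.007497+0.003213=0.6929
k=5 load: inc=0.003213, refl=0.003213·-0.142857=-0.0005; V=0.689713+0.003213+-0.000459=0.6925

0 0 source 0.8571
1 3 load 0.7347
2 6 source 0.6822
3 9 load 0.6897
4 12 source 0.6929
5 15 load 0.6925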